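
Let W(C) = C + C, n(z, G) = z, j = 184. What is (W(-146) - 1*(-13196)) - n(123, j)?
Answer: 12781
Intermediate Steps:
W(C) = 2*C
(W(-146) - 1*(-13196)) - n(123, j) = (2*(-146) - 1*(-13196)) - 1*123 = (-292 + 13196) - 123 = 12904 - 123 = 12781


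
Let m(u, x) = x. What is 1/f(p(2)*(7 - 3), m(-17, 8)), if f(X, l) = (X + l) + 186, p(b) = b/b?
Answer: 1/198 ≈ 0.0050505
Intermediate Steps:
p(b) = 1
f(X, l) = 186 + X + l
1/f(p(2)*(7 - 3), m(-17, 8)) = 1/(186 + 1*(7 - 3) + 8) = 1/(186 + 1*4 + 8) = 1/(186 + 4 + 8) = 1/198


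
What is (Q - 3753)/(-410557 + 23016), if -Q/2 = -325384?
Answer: -647015/387541 ≈ -1.6695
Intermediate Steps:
Q = 650768 (Q = -2*(-325384) = 650768)
(Q - 3753)/(-410557 + 23016) = (650768 - 3753)/(-410557 + 23016) = 647015/(-387541) = 647015*(-1/387541) = -647015/387541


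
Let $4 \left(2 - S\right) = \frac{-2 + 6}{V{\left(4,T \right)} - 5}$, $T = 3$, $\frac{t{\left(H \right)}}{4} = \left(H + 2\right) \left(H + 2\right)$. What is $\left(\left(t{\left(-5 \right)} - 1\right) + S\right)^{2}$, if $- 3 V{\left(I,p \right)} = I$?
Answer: $\frac{498436}{361} \approx 1380.7$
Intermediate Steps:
$t{\left(H \right)} = 4 \left(2 + H\right)^{2}$ ($t{\left(H \right)} = 4 \left(H + 2\right) \left(H + 2\right) = 4 \left(2 + H\right) \left(2 + H\right) = 4 \left(2 + H\right)^{2}$)
$V{\left(I,p \right)} = - \frac{I}{3}$
$S = \frac{41}{19}$ ($S = 2 - \frac{\left(-2 + 6\right) \frac{1}{\left(- \frac{1}{3}\right) 4 - 5}}{4} = 2 - \frac{4 \frac{1}{- \frac{4}{3} - 5}}{4} = 2 - \frac{4 \frac{1}{- \frac{19}{3}}}{4} = 2 - \frac{4 \left(- \frac{3}{19}\right)}{4} = 2 - - \frac{3}{19} = 2 + \frac{3}{19} = \frac{41}{19} \approx 2.1579$)
$\left(\left(t{\left(-5 \right)} - 1\right) + S\right)^{2} = \left(\left(4 \left(2 - 5\right)^{2} - 1\right) + \frac{41}{19}\right)^{2} = \left(\left(4 \left(-3\right)^{2} - 1\right) + \frac{41}{19}\right)^{2} = \left(\left(4 \cdot 9 - 1\right) + \frac{41}{19}\right)^{2} = \left(\left(36 - 1\right) + \frac{41}{19}\right)^{2} = \left(35 + \frac{41}{19}\right)^{2} = \left(\frac{706}{19}\right)^{2} = \frac{498436}{361}$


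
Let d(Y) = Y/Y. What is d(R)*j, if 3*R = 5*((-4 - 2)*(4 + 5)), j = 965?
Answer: 965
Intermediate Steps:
R = -90 (R = (5*((-4 - 2)*(4 + 5)))/3 = (5*(-6*9))/3 = (5*(-54))/3 = (1/3)*(-270) = -90)
d(Y) = 1
d(R)*j = 1*965 = 965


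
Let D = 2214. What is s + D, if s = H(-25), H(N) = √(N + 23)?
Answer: 2214 + I*√2 ≈ 2214.0 + 1.4142*I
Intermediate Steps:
H(N) = √(23 + N)
s = I*√2 (s = √(23 - 25) = √(-2) = I*√2 ≈ 1.4142*I)
s + D = I*√2 + 2214 = 2214 + I*√2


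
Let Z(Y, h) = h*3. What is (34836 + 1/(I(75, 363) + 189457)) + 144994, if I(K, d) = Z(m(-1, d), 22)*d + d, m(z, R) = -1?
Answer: 38443697741/213778 ≈ 1.7983e+5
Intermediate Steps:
Z(Y, h) = 3*h
I(K, d) = 67*d (I(K, d) = (3*22)*d + d = 66*d + d = 67*d)
(34836 + 1/(I(75, 363) + 189457)) + 144994 = (34836 + 1/(67*363 + 189457)) + 144994 = (34836 + 1/(24321 + 189457)) + 144994 = (34836 + 1/213778) + 144994 = 7447170409/213778 + 144994 = 38443697741/213778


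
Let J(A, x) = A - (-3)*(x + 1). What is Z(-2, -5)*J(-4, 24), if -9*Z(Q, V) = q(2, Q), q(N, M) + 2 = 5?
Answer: -71/3 ≈ -23.667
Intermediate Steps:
q(N, M) = 3 (q(N, M) = -2 + 5 = 3)
Z(Q, V) = -1/3 (Z(Q, V) = -1/9*3 = -1/3)
J(A, x) = 3 + A + 3*x (J(A, x) = A - (-3)*(1 + x) = A - (-3 - 3*x) = A + (3 + 3*x) = 3 + A + 3*x)
Z(-2, -5)*J(-4, 24) = -(3 - 4 + 3*24)/3 = -(3 - 4 + 72)/3 = -1/3*71 = -71/3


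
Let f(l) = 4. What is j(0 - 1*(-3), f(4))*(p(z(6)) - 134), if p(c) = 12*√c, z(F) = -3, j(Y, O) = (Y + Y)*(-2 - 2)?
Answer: 3216 - 288*I*√3 ≈ 3216.0 - 498.83*I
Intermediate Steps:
j(Y, O) = -8*Y (j(Y, O) = (2*Y)*(-4) = -8*Y)
j(0 - 1*(-3), f(4))*(p(z(6)) - 134) = (-8*(0 - 1*(-3)))*(12*√(-3) - 134) = (-8*(0 + 3))*(12*(I*√3) - 134) = (-8*3)*(12*I*√3 - 134) = -24*(-134 + 12*I*√3) = 3216 - 288*I*√3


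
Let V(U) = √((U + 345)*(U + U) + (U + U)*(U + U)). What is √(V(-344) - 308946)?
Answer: √(-308946 + 4*√29541) ≈ 555.21*I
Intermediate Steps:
V(U) = √(4*U² + 2*U*(345 + U)) (V(U) = √((345 + U)*(2*U) + (2*U)*(2*U)) = √(2*U*(345 + U) + 4*U²) = √(4*U² + 2*U*(345 + U)))
√(V(-344) - 308946) = √(√6*√(-344*(115 - 344)) - 308946) = √(√6*√(-344*(-229)) - 308946) = √(√6*√78776 - 308946) = √(√6*(2*√19694) - 308946) = √(4*√29541 - 308946) = √(-308946 + 4*√29541)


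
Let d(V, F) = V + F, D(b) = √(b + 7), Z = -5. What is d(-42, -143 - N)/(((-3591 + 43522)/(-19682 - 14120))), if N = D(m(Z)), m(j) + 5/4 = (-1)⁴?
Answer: 6253370/39931 + 50703*√3/39931 ≈ 158.80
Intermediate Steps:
m(j) = -¼ (m(j) = -5/4 + (-1)⁴ = -5/4 + 1 = -¼)
D(b) = √(7 + b)
N = 3*√3/2 (N = √(7 - ¼) = √(27/4) = 3*√3/2 ≈ 2.5981)
d(V, F) = F + V
d(-42, -143 - N)/(((-3591 + 43522)/(-19682 - 14120))) = ((-143 - 3*√3/2) - 42)/(((-3591 + 43522)/(-19682 - 14120))) = ((-143 - 3*√3/2) - 42)/((39931/(-33802))) = (-185 - 3*√3/2)/((39931*(-1/33802))) = (-185 - 3*√3/2)/(-39931/33802) = (-185 - 3*√3/2)*(-33802/39931) = 6253370/39931 + 50703*√3/39931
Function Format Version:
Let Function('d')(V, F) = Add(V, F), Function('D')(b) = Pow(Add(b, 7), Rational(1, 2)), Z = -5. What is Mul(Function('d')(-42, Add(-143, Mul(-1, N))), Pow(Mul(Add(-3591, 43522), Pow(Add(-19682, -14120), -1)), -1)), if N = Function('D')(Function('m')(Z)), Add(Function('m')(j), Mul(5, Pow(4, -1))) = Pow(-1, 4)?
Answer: Add(Rational(6253370, 39931), Mul(Rational(50703, 39931), Pow(3, Rational(1, 2)))) ≈ 158.80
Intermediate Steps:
Function('m')(j) = Rational(-1, 4) (Function('m')(j) = Add(Rational(-5, 4), Pow(-1, 4)) = Add(Rational(-5, 4), 1) = Rational(-1, 4))
Function('D')(b) = Pow(Add(7, b), Rational(1, 2))
N = Mul(Rational(3, 2), Pow(3, Rational(1, 2))) (N = Pow(Add(7, Rational(-1, 4)), Rational(1, 2)) = Pow(Rational(27, 4), Rational(1, 2)) = Mul(Rational(3, 2), Pow(3, Rational(1, 2))) ≈ 2.5981)
Function('d')(V, F) = Add(F, V)
Mul(Function('d')(-42, Add(-143, Mul(-1, N))), Pow(Mul(Add(-3591, 43522), Pow(Add(-19682, -14120), -1)), -1)) = Mul(Add(Add(-143, Mul(-1, Mul(Rational(3, 2), Pow(3, Rational(1, 2))))), -42), Pow(Mul(Add(-3591, 43522), Pow(Add(-19682, -14120), -1)), -1)) = Mul(Add(Add(-143, Mul(Rational(-3, 2), Pow(3, Rational(1, 2)))), -42), Pow(Mul(39931, Pow(-33802, -1)), -1)) = Mul(Add(-185, Mul(Rational(-3, 2), Pow(3, Rational(1, 2)))), Pow(Mul(39931, Rational(-1, 33802)), -1)) = Mul(Add(-185, Mul(Rational(-3, 2), Pow(3, Rational(1, 2)))), Pow(Rational(-39931, 33802), -1)) = Mul(Add(-185, Mul(Rational(-3, 2), Pow(3, Rational(1, 2)))), Rational(-33802, 39931)) = Add(Rational(6253370, 39931), Mul(Rational(50703, 39931), Pow(3, Rational(1, 2))))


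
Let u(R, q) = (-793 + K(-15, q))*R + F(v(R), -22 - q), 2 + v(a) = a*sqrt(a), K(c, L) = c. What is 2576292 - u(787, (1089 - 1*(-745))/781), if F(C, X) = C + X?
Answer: 2508739406/781 - 787*sqrt(787) ≈ 3.1901e+6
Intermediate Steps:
v(a) = -2 + a**(3/2) (v(a) = -2 + a*sqrt(a) = -2 + a**(3/2))
u(R, q) = -24 + R**(3/2) - q - 808*R (u(R, q) = (-793 - 15)*R + ((-2 + R**(3/2)) + (-22 - q)) = -808*R + (-24 + R**(3/2) - q) = -24 + R**(3/2) - q - 808*R)
2576292 - u(787, (1089 - 1*(-745))/781) = 2576292 - (-24 + 787**(3/2) - (1089 - 1*(-745))/781 - 808*787) = 2576292 - (-24 + 787*sqrt(787) - (1089 + 745)/781 - 635896) = 2576292 - (-24 + 787*sqrt(787) - 1834/781 - 635896) = 2576292 - (-496655354/781 + 787*sqrt(787)) = 2576292 + (496655354/781 - 787*sqrt(787)) = 2508739406/781 - 787*sqrt(787)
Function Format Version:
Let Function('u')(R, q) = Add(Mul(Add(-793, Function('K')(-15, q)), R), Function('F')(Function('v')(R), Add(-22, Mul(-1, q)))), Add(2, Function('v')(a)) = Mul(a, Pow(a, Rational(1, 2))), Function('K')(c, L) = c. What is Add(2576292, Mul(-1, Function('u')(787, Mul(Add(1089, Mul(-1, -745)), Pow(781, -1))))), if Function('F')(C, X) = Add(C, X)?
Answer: Add(Rational(2508739406, 781), Mul(-787, Pow(787, Rational(1, 2)))) ≈ 3.1901e+6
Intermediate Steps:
Function('v')(a) = Add(-2, Pow(a, Rational(3, 2))) (Function('v')(a) = Add(-2, Mul(a, Pow(a, Rational(1, 2)))) = Add(-2, Pow(a, Rational(3, 2))))
Function('u')(R, q) = Add(-24, Pow(R, Rational(3, 2)), Mul(-1, q), Mul(-808, R)) (Function('u')(R, q) = Add(Mul(Add(-793, -15), R), Add(Add(-2, Pow(R, Rational(3, 2))), Add(-22, Mul(-1, q)))) = Add(Mul(-808, R), Add(-24, Pow(R, Rational(3, 2)), Mul(-1, q))) = Add(-24, Pow(R, Rational(3, 2)), Mul(-1, q), Mul(-808, R)))
Add(2576292, Mul(-1, Function('u')(787, Mul(Add(1089, Mul(-1, -745)), Pow(781, -1))))) = Add(2576292, Mul(-1, Add(-24, Pow(787, Rational(3, 2)), Mul(-1, Mul(Add(1089, Mul(-1, -745)), Pow(781, -1))), Mul(-808, 787)))) = Add(2576292, Mul(-1, Add(-24, Mul(787, Pow(787, Rational(1, 2))), Mul(-1, Mul(Add(1089, 745), Rational(1, 781))), -635896))) = Add(2576292, Mul(-1, Add(-24, Mul(787, Pow(787, Rational(1, 2))), Mul(-1, Mul(1834, Rational(1, 781))), -635896))) = Add(2576292, Mul(-1, Add(-24, Mul(787, Pow(787, Rational(1, 2))), Mul(-1, Rational(1834, 781)), -635896))) = Add(2576292, Mul(-1, Add(-24, Mul(787, Pow(787, Rational(1, 2))), Rational(-1834, 781), -635896))) = Add(2576292, Mul(-1, Add(Rational(-496655354, 781), Mul(787, Pow(787, Rational(1, 2)))))) = Add(2576292, Add(Rational(496655354, 781), Mul(-787, Pow(787, Rational(1, 2))))) = Add(Rational(2508739406, 781), Mul(-787, Pow(787, Rational(1, 2))))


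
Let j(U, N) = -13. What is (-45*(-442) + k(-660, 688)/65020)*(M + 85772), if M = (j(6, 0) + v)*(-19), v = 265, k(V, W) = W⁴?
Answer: 4562391359093456/16255 ≈ 2.8068e+11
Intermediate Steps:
M = -4788 (M = (-13 + 265)*(-19) = 252*(-19) = -4788)
(-45*(-442) + k(-660, 688)/65020)*(M + 85772) = (-45*(-442) + 688⁴/65020)*(-4788 + 85772) = (19890 + 224054542336*(1/65020))*80984 = (19890 + 56013635584/16255)*80984 = (56336947534/16255)*80984 = 4562391359093456/16255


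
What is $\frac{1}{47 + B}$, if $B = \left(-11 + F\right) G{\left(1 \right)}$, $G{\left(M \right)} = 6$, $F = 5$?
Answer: $\frac{1}{11} \approx 0.090909$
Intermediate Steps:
$B = -36$ ($B = \left(-11 + 5\right) 6 = \left(-6\right) 6 = -36$)
$\frac{1}{47 + B} = \frac{1}{47 - 36} = \frac{1}{11}$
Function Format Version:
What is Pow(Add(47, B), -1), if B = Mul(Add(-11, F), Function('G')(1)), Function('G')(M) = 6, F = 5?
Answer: Rational(1, 11) ≈ 0.090909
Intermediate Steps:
B = -36 (B = Mul(Add(-11, 5), 6) = Mul(-6, 6) = -36)
Pow(Add(47, B), -1) = Pow(Add(47, -36), -1) = Pow(11, -1) = Rational(1, 11)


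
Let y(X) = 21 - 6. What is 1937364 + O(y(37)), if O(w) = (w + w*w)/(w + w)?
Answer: 1937372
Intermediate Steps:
y(X) = 15
O(w) = (w + w²)/(2*w) (O(w) = (w + w²)/((2*w)) = (w + w²)*(1/(2*w)) = (w + w²)/(2*w))
1937364 + O(y(37)) = 1937364 + (½ + (½)*15) = 1937364 + (½ + 15/2) = 1937364 + 8 = 1937372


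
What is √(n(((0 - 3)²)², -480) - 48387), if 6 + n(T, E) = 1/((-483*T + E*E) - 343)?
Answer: I*√1764205159292974/190934 ≈ 219.98*I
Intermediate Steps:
n(T, E) = -6 + 1/(-343 + E² - 483*T) (n(T, E) = -6 + 1/((-483*T + E*E) - 343) = -6 + 1/((-483*T + E²) - 343) = -6 + 1/((E² - 483*T) - 343) = -6 + 1/(-343 + E² - 483*T))
√(n(((0 - 3)²)², -480) - 48387) = √((-2059 - 2898*(0 - 3)⁴ + 6*(-480)²)/(343 - 1*(-480)² + 483*((0 - 3)²)²) - 48387) = √((-2059 - 2898*((-3)²)² + 6*230400)/(343 - 1*230400 + 483*((-3)²)²) - 48387) = √((-2059 - 2898*9² + 1382400)/(343 - 230400 + 483*9²) - 48387) = √((-2059 - 2898*81 + 1382400)/(343 - 230400 + 483*81) - 48387) = √((-2059 - 234738 + 1382400)/(343 - 230400 + 39123) - 48387) = √(1145603/(-190934) - 48387) = √(-1/190934*1145603 - 48387) = √(-1145603/190934 - 48387) = √(-9239869061/190934) = I*√1764205159292974/190934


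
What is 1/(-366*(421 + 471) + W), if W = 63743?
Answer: -1/262729 ≈ -3.8062e-6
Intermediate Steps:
1/(-366*(421 + 471) + W) = 1/(-366*(421 + 471) + 63743) = 1/(-366*892 + 63743) = 1/(-326472 + 63743) = 1/(-262729) = -1/262729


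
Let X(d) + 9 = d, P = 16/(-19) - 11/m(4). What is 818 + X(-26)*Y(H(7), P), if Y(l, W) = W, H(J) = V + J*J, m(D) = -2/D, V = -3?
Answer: 1472/19 ≈ 77.474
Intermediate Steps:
P = 402/19 (P = 16/(-19) - 11/((-2/4)) = 16*(-1/19) - 11/((-2*1/4)) = -16/19 - 11/(-1/2) = -16/19 - 11*(-2) = -16/19 + 22 = 402/19 ≈ 21.158)
X(d) = -9 + d
H(J) = -3 + J**2 (H(J) = -3 + J*J = -3 + J**2)
818 + X(-26)*Y(H(7), P) = 818 + (-9 - 26)*(402/19) = 818 - 35*402/19 = 818 - 14070/19 = 1472/19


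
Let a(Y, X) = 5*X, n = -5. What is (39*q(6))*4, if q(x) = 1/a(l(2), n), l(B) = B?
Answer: -156/25 ≈ -6.2400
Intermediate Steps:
q(x) = -1/25 (q(x) = 1/(5*(-5)) = 1/(-25) = -1/25)
(39*q(6))*4 = (39*(-1/25))*4 = -39/25*4 = -156/25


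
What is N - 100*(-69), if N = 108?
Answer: 7008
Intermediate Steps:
N - 100*(-69) = 108 - 100*(-69) = 108 + 6900 = 7008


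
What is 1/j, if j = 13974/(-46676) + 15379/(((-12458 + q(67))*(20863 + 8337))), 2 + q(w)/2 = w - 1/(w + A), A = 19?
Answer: -180625221154000/54083833745693 ≈ -3.3397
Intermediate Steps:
q(w) = -4 - 2/(19 + w) + 2*w (q(w) = -4 + 2*(w - 1/(w + 19)) = -4 + 2*(w - 1/(19 + w)) = -4 + (-2/(19 + w) + 2*w) = -4 - 2/(19 + w) + 2*w)
j = -54083833745693/180625221154000 (j = 13974/(-46676) + 15379/(((-12458 + 2*(-39 + 67² + 17*67)/(19 + 67))*(20863 + 8337))) = 13974*(-1/46676) + 15379/(((-12458 + 2*(-39 + 4489 + 1139)/86)*29200)) = -6987/23338 + 15379/(((-12458 + 2*(1/86)*5589)*29200)) = -6987/23338 + 15379/(((-12458 + 5589/43)*29200)) = -6987/23338 + 15379/((-530105/43*29200)) = -6987/23338 + 15379/(-15479066000/43) = -6987/23338 + 15379*(-43/15479066000) = -6987/23338 - 661297/15479066000 = -54083833745693/180625221154000 ≈ -0.29943)
1/j = 1/(-54083833745693/180625221154000) = -180625221154000/54083833745693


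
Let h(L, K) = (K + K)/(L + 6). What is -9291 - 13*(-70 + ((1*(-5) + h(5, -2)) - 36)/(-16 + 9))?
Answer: -93036/11 ≈ -8457.8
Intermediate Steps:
h(L, K) = 2*K/(6 + L) (h(L, K) = (2*K)/(6 + L) = 2*K/(6 + L))
-9291 - 13*(-70 + ((1*(-5) + h(5, -2)) - 36)/(-16 + 9)) = -9291 - 13*(-70 + ((1*(-5) + 2*(-2)/(6 + 5)) - 36)/(-16 + 9)) = -9291 - 13*(-70 + ((-5 + 2*(-2)/11) - 36)/(-7)) = -9291 - 13*(-70 + ((-5 + 2*(-2)*(1/11)) - 36)*(-1/7)) = -9291 - 13*(-70 + ((-5 - 4/11) - 36)*(-1/7)) = -9291 - 13*(-70 + (-59/11 - 36)*(-1/7)) = -9291 - 13*(-70 - 455/11*(-1/7)) = -9291 - 13*(-70 + 65/11) = -9291 - 13*(-705)/11 = -9291 - 1*(-9165/11) = -9291 + 9165/11 = -93036/11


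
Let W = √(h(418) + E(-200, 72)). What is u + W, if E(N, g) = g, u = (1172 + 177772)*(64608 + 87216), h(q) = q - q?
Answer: 27167993856 + 6*√2 ≈ 2.7168e+10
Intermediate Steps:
h(q) = 0
u = 27167993856 (u = 178944*151824 = 27167993856)
W = 6*√2 (W = √(0 + 72) = √72 = 6*√2 ≈ 8.4853)
u + W = 27167993856 + 6*√2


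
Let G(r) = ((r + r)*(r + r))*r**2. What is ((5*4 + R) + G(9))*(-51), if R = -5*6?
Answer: -1337934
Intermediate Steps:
R = -30
G(r) = 4*r**4 (G(r) = ((2*r)*(2*r))*r**2 = (4*r**2)*r**2 = 4*r**4)
((5*4 + R) + G(9))*(-51) = ((5*4 - 30) + 4*9**4)*(-51) = ((20 - 30) + 4*6561)*(-51) = (-10 + 26244)*(-51) = 26234*(-51) = -1337934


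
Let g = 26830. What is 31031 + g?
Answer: 57861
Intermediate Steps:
31031 + g = 31031 + 26830 = 57861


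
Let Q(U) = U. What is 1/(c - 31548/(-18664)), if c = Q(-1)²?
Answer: 4666/12553 ≈ 0.37170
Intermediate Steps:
c = 1 (c = (-1)² = 1)
1/(c - 31548/(-18664)) = 1/(1 - 31548/(-18664)) = 1/(1 - 31548*(-1)/18664) = 1/(1 - 1*(-7887/4666)) = 1/(1 + 7887/4666) = 1/(12553/4666) = 4666/12553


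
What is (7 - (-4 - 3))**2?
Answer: 196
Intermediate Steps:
(7 - (-4 - 3))**2 = (7 - 1*(-7))**2 = (7 + 7)**2 = 14**2 = 196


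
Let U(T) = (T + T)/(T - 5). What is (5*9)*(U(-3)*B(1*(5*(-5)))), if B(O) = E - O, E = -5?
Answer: 675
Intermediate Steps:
U(T) = 2*T/(-5 + T) (U(T) = (2*T)/(-5 + T) = 2*T/(-5 + T))
B(O) = -5 - O
(5*9)*(U(-3)*B(1*(5*(-5)))) = (5*9)*((2*(-3)/(-5 - 3))*(-5 - 5*(-5))) = 45*((2*(-3)/(-8))*(-5 - (-25))) = 45*((2*(-3)*(-1/8))*(-5 - 1*(-25))) = 45*(3*(-5 + 25)/4) = 45*((3/4)*20) = 45*15 = 675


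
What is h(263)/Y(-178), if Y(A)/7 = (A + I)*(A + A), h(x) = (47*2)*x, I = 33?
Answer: 12361/180670 ≈ 0.068418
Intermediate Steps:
h(x) = 94*x
Y(A) = 14*A*(33 + A) (Y(A) = 7*((A + 33)*(A + A)) = 7*((33 + A)*(2*A)) = 7*(2*A*(33 + A)) = 14*A*(33 + A))
h(263)/Y(-178) = (94*263)/((14*(-178)*(33 - 178))) = 24722/((14*(-178)*(-145))) = 24722/361340 = 24722*(1/361340) = 12361/180670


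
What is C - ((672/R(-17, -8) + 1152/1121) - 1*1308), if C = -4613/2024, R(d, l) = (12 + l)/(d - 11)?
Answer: 13633148027/2268904 ≈ 6008.7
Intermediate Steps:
R(d, l) = (12 + l)/(-11 + d)
C = -4613/2024 (C = -4613*1/2024 = -4613/2024 ≈ -2.2792)
C - ((672/R(-17, -8) + 1152/1121) - 1*1308) = -4613/2024 - ((672/(((12 - 8)/(-11 - 17))) + 1152/1121) - 1*1308) = -4613/2024 - ((672/((4/(-28))) + 1152*(1/1121)) - 1308) = -4613/2024 - ((672/((-1/28*4)) + 1152/1121) - 1308) = -4613/2024 - ((672/(-1/7) + 1152/1121) - 1308) = -4613/2024 - ((672*(-7) + 1152/1121) - 1308) = -4613/2024 - ((-4704 + 1152/1121) - 1308) = -4613/2024 - (-5272032/1121 - 1308) = -4613/2024 - 1*(-6738300/1121) = -4613/2024 + 6738300/1121 = 13633148027/2268904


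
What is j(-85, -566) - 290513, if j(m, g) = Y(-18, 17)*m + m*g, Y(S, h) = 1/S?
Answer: -4363169/18 ≈ -2.4240e+5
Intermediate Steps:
j(m, g) = -m/18 + g*m (j(m, g) = m/(-18) + m*g = -m/18 + g*m)
j(-85, -566) - 290513 = -85*(-1/18 - 566) - 290513 = -85*(-10189/18) - 290513 = 866065/18 - 290513 = -4363169/18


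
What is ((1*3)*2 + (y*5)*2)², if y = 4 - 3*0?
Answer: 2116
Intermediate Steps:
y = 4 (y = 4 - 1*0 = 4 + 0 = 4)
((1*3)*2 + (y*5)*2)² = ((1*3)*2 + (4*5)*2)² = (3*2 + 20*2)² = (6 + 40)² = 46² = 2116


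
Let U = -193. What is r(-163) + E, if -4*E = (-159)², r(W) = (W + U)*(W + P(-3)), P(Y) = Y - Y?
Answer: 206831/4 ≈ 51708.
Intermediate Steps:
P(Y) = 0
r(W) = W*(-193 + W) (r(W) = (W - 193)*(W + 0) = (-193 + W)*W = W*(-193 + W))
E = -25281/4 (E = -¼*(-159)² = -¼*25281 = -25281/4 ≈ -6320.3)
r(-163) + E = -163*(-193 - 163) - 25281/4 = -163*(-356) - 25281/4 = 58028 - 25281/4 = 206831/4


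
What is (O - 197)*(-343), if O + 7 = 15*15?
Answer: -7203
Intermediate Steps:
O = 218 (O = -7 + 15*15 = -7 + 225 = 218)
(O - 197)*(-343) = (218 - 197)*(-343) = 21*(-343) = -7203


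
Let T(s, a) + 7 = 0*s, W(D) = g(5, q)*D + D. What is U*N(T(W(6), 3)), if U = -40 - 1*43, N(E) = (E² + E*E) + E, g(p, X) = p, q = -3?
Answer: -7553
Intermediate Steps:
W(D) = 6*D (W(D) = 5*D + D = 6*D)
T(s, a) = -7 (T(s, a) = -7 + 0*s = -7 + 0 = -7)
N(E) = E + 2*E² (N(E) = (E² + E²) + E = 2*E² + E = E + 2*E²)
U = -83 (U = -40 - 43 = -83)
U*N(T(W(6), 3)) = -(-581)*(1 + 2*(-7)) = -(-581)*(1 - 14) = -(-581)*(-13) = -83*91 = -7553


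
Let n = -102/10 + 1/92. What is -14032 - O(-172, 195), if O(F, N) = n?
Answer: -6450033/460 ≈ -14022.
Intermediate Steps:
n = -4687/460 (n = -102*⅒ + 1*(1/92) = -51/5 + 1/92 = -4687/460 ≈ -10.189)
O(F, N) = -4687/460
-14032 - O(-172, 195) = -14032 - 1*(-4687/460) = -14032 + 4687/460 = -6450033/460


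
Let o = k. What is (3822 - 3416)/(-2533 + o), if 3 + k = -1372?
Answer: -203/1954 ≈ -0.10389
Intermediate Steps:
k = -1375 (k = -3 - 1372 = -1375)
o = -1375
(3822 - 3416)/(-2533 + o) = (3822 - 3416)/(-2533 - 1375) = 406/(-3908) = 406*(-1/3908) = -203/1954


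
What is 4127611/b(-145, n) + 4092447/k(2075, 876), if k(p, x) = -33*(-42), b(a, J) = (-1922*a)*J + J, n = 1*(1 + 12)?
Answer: 78479295123/26568542 ≈ 2953.8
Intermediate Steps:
n = 13 (n = 1*13 = 13)
b(a, J) = J - 1922*J*a (b(a, J) = -1922*J*a + J = J - 1922*J*a)
k(p, x) = 1386
4127611/b(-145, n) + 4092447/k(2075, 876) = 4127611/((13*(1 - 1922*(-145)))) + 4092447/1386 = 4127611/((13*(1 + 278690))) + 4092447*(1/1386) = 4127611/((13*278691)) + 1364149/462 = 4127611/3622983 + 1364149/462 = 78479295123/26568542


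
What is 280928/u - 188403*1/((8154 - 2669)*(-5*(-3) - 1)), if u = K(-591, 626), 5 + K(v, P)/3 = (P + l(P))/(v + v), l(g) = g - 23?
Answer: -8500894690297/548203810 ≈ -15507.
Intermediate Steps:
l(g) = -23 + g
K(v, P) = -15 + 3*(-23 + 2*P)/(2*v) (K(v, P) = -15 + 3*((P + (-23 + P))/(v + v)) = -15 + 3*((-23 + 2*P)/((2*v))) = -15 + 3*((-23 + 2*P)*(1/(2*v))) = -15 + 3*((-23 + 2*P)/(2*v)) = -15 + 3*(-23 + 2*P)/(2*v))
u = -7139/394 (u = (3/2)*(-23 - 10*(-591) + 2*626)/(-591) = (3/2)*(-1/591)*(-23 + 5910 + 1252) = (3/2)*(-1/591)*7139 = -7139/394 ≈ -18.119)
280928/u - 188403*1/((8154 - 2669)*(-5*(-3) - 1)) = 280928/(-7139/394) - 188403*1/((8154 - 2669)*(-5*(-3) - 1)) = 280928*(-394/7139) - 188403*1/(5485*(15 - 1)) = -110685632/7139 - 188403/(5485*14) = -110685632/7139 - 188403/76790 = -8500894690297/548203810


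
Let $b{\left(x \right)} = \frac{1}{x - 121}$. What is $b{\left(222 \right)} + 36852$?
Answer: $\frac{3722053}{101} \approx 36852.0$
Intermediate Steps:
$b{\left(x \right)} = \frac{1}{-121 + x}$
$b{\left(222 \right)} + 36852 = \frac{1}{-121 + 222} + 36852 = \frac{1}{101} + 36852 = \frac{3722053}{101}$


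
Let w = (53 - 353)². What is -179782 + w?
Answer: -89782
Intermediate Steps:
w = 90000 (w = (-300)² = 90000)
-179782 + w = -179782 + 90000 = -89782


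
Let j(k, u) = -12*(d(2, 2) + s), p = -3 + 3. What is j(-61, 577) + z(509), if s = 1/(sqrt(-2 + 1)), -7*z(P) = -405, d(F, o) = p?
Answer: 405/7 + 12*I ≈ 57.857 + 12.0*I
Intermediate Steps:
p = 0
d(F, o) = 0
z(P) = 405/7 (z(P) = -1/7*(-405) = 405/7)
s = -I (s = 1/(sqrt(-1)) = 1/I = -I ≈ -1.0*I)
j(k, u) = 12*I (j(k, u) = -12*(0 - I) = -(-12)*I = 12*I)
j(-61, 577) + z(509) = 12*I + 405/7 = 405/7 + 12*I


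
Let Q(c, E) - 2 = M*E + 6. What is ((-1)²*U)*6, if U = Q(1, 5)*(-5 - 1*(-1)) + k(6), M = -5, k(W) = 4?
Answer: 432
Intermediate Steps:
Q(c, E) = 8 - 5*E (Q(c, E) = 2 + (-5*E + 6) = 2 + (6 - 5*E) = 8 - 5*E)
U = 72 (U = (8 - 5*5)*(-5 - 1*(-1)) + 4 = (8 - 25)*(-5 + 1) + 4 = -17*(-4) + 4 = 68 + 4 = 72)
((-1)²*U)*6 = ((-1)²*72)*6 = (1*72)*6 = 72*6 = 432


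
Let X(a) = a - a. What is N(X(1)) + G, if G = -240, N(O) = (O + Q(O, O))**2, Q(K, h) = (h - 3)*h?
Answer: -240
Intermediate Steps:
Q(K, h) = h*(-3 + h) (Q(K, h) = (-3 + h)*h = h*(-3 + h))
X(a) = 0
N(O) = (O + O*(-3 + O))**2
N(X(1)) + G = 0**2*(-2 + 0)**2 - 240 = 0*(-2)**2 - 240 = 0*4 - 240 = 0 - 240 = -240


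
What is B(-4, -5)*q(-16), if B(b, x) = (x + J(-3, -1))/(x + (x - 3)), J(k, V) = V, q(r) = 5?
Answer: 30/13 ≈ 2.3077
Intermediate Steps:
B(b, x) = (-1 + x)/(-3 + 2*x) (B(b, x) = (x - 1)/(x + (x - 3)) = (-1 + x)/(x + (-3 + x)) = (-1 + x)/(-3 + 2*x))
B(-4, -5)*q(-16) = ((-1 - 5)/(-3 + 2*(-5)))*5 = (-6/(-3 - 10))*5 = (-6/(-13))*5 = -1/13*(-6)*5 = (6/13)*5 = 30/13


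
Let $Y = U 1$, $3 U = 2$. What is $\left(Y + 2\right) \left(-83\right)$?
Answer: $- \frac{664}{3} \approx -221.33$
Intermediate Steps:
$U = \frac{2}{3}$ ($U = \frac{1}{3} \cdot 2 = \frac{2}{3} \approx 0.66667$)
$Y = \frac{2}{3}$ ($Y = \frac{2}{3} \cdot 1 = \frac{2}{3} \approx 0.66667$)
$\left(Y + 2\right) \left(-83\right) = \left(\frac{2}{3} + 2\right) \left(-83\right) = \frac{8}{3} \left(-83\right) = - \frac{664}{3}$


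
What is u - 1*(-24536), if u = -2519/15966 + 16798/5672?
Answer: 555553315643/22639788 ≈ 24539.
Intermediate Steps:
u = 63477275/22639788 (u = -2519*1/15966 + 16798*(1/5672) = -2519/15966 + 8399/2836 = 63477275/22639788 ≈ 2.8038)
u - 1*(-24536) = 63477275/22639788 - 1*(-24536) = 63477275/22639788 + 24536 = 555553315643/22639788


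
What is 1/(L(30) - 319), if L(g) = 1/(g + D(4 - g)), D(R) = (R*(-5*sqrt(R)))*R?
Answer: -94754260670/30226609144161 - 3380*I*sqrt(26)/30226609144161 ≈ -0.0031348 - 5.7018e-10*I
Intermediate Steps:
D(R) = -5*R**(5/2) (D(R) = (-5*R**(3/2))*R = -5*R**(5/2))
L(g) = 1/(g - 5*(4 - g)**(5/2))
1/(L(30) - 319) = 1/(1/(30 - 5*(4 - 1*30)**(5/2)) - 319) = 1/(1/(30 - 5*(4 - 30)**(5/2)) - 319) = 1/(1/(30 - 3380*I*sqrt(26)) - 319) = 1/(-319 + 1/(30 - 3380*I*sqrt(26)))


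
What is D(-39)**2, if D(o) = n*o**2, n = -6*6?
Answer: 2998219536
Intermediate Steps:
n = -36
D(o) = -36*o**2
D(-39)**2 = (-36*(-39)**2)**2 = (-36*1521)**2 = (-54756)**2 = 2998219536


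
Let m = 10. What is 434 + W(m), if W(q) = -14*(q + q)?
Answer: 154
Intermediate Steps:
W(q) = -28*q
434 + W(m) = 434 - 28*10 = 434 - 280 = 154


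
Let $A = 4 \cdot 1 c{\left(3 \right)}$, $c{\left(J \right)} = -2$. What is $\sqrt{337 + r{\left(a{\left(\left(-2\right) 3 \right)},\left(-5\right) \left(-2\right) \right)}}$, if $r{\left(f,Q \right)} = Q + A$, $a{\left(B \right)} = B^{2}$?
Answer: $\sqrt{339} \approx 18.412$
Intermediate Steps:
$A = -8$ ($A = 4 \cdot 1 \left(-2\right) = 4 \left(-2\right) = -8$)
$r{\left(f,Q \right)} = -8 + Q$ ($r{\left(f,Q \right)} = Q - 8 = -8 + Q$)
$\sqrt{337 + r{\left(a{\left(\left(-2\right) 3 \right)},\left(-5\right) \left(-2\right) \right)}} = \sqrt{337 - -2} = \sqrt{337 + \left(-8 + 10\right)} = \sqrt{337 + 2} = \sqrt{339}$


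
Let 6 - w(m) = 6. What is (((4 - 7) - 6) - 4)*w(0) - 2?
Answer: -2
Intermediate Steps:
w(m) = 0 (w(m) = 6 - 1*6 = 6 - 6 = 0)
(((4 - 7) - 6) - 4)*w(0) - 2 = (((4 - 7) - 6) - 4)*0 - 2 = ((-3 - 6) - 4)*0 - 2 = (-9 - 4)*0 - 2 = -13*0 - 2 = 0 - 2 = -2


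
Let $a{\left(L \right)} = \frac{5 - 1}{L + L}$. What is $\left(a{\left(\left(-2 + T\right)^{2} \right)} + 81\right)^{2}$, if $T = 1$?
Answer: $6889$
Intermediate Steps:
$a{\left(L \right)} = \frac{2}{L}$ ($a{\left(L \right)} = \frac{4}{2 L} = 4 \frac{1}{2 L} = \frac{2}{L}$)
$\left(a{\left(\left(-2 + T\right)^{2} \right)} + 81\right)^{2} = \left(\frac{2}{\left(-2 + 1\right)^{2}} + 81\right)^{2} = \left(\frac{2}{\left(-1\right)^{2}} + 81\right)^{2} = \left(\frac{2}{1} + 81\right)^{2} = \left(2 \cdot 1 + 81\right)^{2} = \left(2 + 81\right)^{2} = 83^{2} = 6889$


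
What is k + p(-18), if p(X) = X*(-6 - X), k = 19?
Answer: -197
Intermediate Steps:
k + p(-18) = 19 - 1*(-18)*(6 - 18) = 19 - 1*(-18)*(-12) = 19 - 216 = -197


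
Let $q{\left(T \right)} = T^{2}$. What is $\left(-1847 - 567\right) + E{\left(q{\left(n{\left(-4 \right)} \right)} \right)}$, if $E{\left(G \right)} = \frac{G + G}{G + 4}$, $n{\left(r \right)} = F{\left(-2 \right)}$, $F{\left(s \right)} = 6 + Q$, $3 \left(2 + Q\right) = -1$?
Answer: $- \frac{378756}{157} \approx -2412.5$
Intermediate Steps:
$Q = - \frac{7}{3}$ ($Q = -2 + \frac{1}{3} \left(-1\right) = -2 - \frac{1}{3} = - \frac{7}{3} \approx -2.3333$)
$F{\left(s \right)} = \frac{11}{3}$ ($F{\left(s \right)} = 6 - \frac{7}{3} = \frac{11}{3}$)
$n{\left(r \right)} = \frac{11}{3}$
$E{\left(G \right)} = \frac{2 G}{4 + G}$
$\left(-1847 - 567\right) + E{\left(q{\left(n{\left(-4 \right)} \right)} \right)} = \left(-1847 - 567\right) + \frac{2 \left(\frac{11}{3}\right)^{2}}{4 + \left(\frac{11}{3}\right)^{2}} = -2414 + 2 \cdot \frac{121}{9} \frac{1}{4 + \frac{121}{9}} = -2414 + 2 \cdot \frac{121}{9} \frac{1}{\frac{157}{9}} = -2414 + 2 \cdot \frac{121}{9} \cdot \frac{9}{157} = -2414 + \frac{242}{157} = - \frac{378756}{157}$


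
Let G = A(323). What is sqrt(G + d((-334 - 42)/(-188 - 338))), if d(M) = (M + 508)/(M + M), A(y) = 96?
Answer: 2*sqrt(249523)/47 ≈ 21.256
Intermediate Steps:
G = 96
d(M) = (508 + M)/(2*M) (d(M) = (508 + M)/((2*M)) = (508 + M)*(1/(2*M)) = (508 + M)/(2*M))
sqrt(G + d((-334 - 42)/(-188 - 338))) = sqrt(96 + (508 + (-334 - 42)/(-188 - 338))/(2*(((-334 - 42)/(-188 - 338))))) = sqrt(96 + (508 - 376/(-526))/(2*((-376/(-526))))) = sqrt(96 + (508 - 376*(-1/526))/(2*((-376*(-1/526))))) = sqrt(96 + (508 + 188/263)/(2*(188/263))) = sqrt(96 + (1/2)*(263/188)*(133792/263)) = sqrt(96 + 16724/47) = sqrt(21236/47) = 2*sqrt(249523)/47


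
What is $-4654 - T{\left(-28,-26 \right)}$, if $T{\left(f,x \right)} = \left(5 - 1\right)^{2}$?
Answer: $-4670$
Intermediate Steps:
$T{\left(f,x \right)} = 16$ ($T{\left(f,x \right)} = 4^{2} = 16$)
$-4654 - T{\left(-28,-26 \right)} = -4654 - 16 = -4670$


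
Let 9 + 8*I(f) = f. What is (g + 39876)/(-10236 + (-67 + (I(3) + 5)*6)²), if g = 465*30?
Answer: -215304/34055 ≈ -6.3222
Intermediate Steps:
I(f) = -9/8 + f/8
g = 13950
(g + 39876)/(-10236 + (-67 + (I(3) + 5)*6)²) = (13950 + 39876)/(-10236 + (-67 + ((-9/8 + (⅛)*3) + 5)*6)²) = 53826/(-10236 + (-67 + ((-9/8 + 3/8) + 5)*6)²) = 53826/(-10236 + (-67 + (-¾ + 5)*6)²) = 53826/(-10236 + (-67 + (17/4)*6)²) = 53826/(-10236 + (-67 + 51/2)²) = 53826/(-10236 + (-83/2)²) = 53826/(-10236 + 6889/4) = 53826/(-34055/4) = 53826*(-4/34055) = -215304/34055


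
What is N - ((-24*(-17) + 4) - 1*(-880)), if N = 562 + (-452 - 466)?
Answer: -1648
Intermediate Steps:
N = -356 (N = 562 - 918 = -356)
N - ((-24*(-17) + 4) - 1*(-880)) = -356 - ((-24*(-17) + 4) - 1*(-880)) = -356 - ((408 + 4) + 880) = -356 - (412 + 880) = -356 - 1*1292 = -356 - 1292 = -1648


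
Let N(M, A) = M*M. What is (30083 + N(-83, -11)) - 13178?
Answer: 23794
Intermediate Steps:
N(M, A) = M²
(30083 + N(-83, -11)) - 13178 = (30083 + (-83)²) - 13178 = (30083 + 6889) - 13178 = 36972 - 13178 = 23794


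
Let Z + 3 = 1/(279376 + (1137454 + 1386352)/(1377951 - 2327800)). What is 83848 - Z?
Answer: 22250910183089869/265362490418 ≈ 83851.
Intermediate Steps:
Z = -796086521405/265362490418 (Z = -3 + 1/(279376 + (1137454 + 1386352)/(1377951 - 2327800)) = -3 + 1/(279376 + 2523806/(-949849)) = -3 + 1/(279376 + 2523806*(-1/949849)) = -3 + 1/(279376 - 2523806/949849) = -3 + 1/(265362490418/949849) = -3 + 949849/265362490418 = -796086521405/265362490418 ≈ -3.0000)
83848 - Z = 83848 - 1*(-796086521405/265362490418) = 83848 + 796086521405/265362490418 = 22250910183089869/265362490418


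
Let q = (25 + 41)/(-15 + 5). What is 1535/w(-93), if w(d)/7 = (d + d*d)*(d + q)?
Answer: -7675/29826216 ≈ -0.00025732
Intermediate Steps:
q = -33/5 (q = 66/(-10) = 66*(-1/10) = -33/5 ≈ -6.6000)
w(d) = 7*(-33/5 + d)*(d + d**2) (w(d) = 7*((d + d*d)*(d - 33/5)) = 7*((d + d**2)*(-33/5 + d)) = 7*((-33/5 + d)*(d + d**2)) = 7*(-33/5 + d)*(d + d**2))
1535/w(-93) = 1535/(((7/5)*(-93)*(-33 - 28*(-93) + 5*(-93)**2))) = 1535/(((7/5)*(-93)*(-33 + 2604 + 5*8649))) = 1535/(((7/5)*(-93)*(-33 + 2604 + 43245))) = 1535/(((7/5)*(-93)*45816)) = 1535/(-29826216/5) = 1535*(-5/29826216) = -7675/29826216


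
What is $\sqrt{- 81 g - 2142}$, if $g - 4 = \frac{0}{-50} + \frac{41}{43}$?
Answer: $\frac{3 i \sqrt{522493}}{43} \approx 50.43 i$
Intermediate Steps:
$g = \frac{213}{43}$ ($g = 4 + \left(\frac{0}{-50} + \frac{41}{43}\right) = 4 + \left(0 \left(- \frac{1}{50}\right) + 41 \cdot \frac{1}{43}\right) = 4 + \left(0 + \frac{41}{43}\right) = 4 + \frac{41}{43} = \frac{213}{43} \approx 4.9535$)
$\sqrt{- 81 g - 2142} = \sqrt{\left(-81\right) \frac{213}{43} - 2142} = \sqrt{- \frac{17253}{43} - 2142} = \sqrt{- \frac{109359}{43}} = \frac{3 i \sqrt{522493}}{43}$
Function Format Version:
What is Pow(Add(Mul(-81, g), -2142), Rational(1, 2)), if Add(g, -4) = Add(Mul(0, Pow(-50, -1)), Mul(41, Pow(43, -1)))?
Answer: Mul(Rational(3, 43), I, Pow(522493, Rational(1, 2))) ≈ Mul(50.430, I)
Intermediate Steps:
g = Rational(213, 43) (g = Add(4, Add(Mul(0, Pow(-50, -1)), Mul(41, Pow(43, -1)))) = Add(4, Add(Mul(0, Rational(-1, 50)), Mul(41, Rational(1, 43)))) = Add(4, Add(0, Rational(41, 43))) = Add(4, Rational(41, 43)) = Rational(213, 43) ≈ 4.9535)
Pow(Add(Mul(-81, g), -2142), Rational(1, 2)) = Pow(Add(Mul(-81, Rational(213, 43)), -2142), Rational(1, 2)) = Pow(Add(Rational(-17253, 43), -2142), Rational(1, 2)) = Pow(Rational(-109359, 43), Rational(1, 2)) = Mul(Rational(3, 43), I, Pow(522493, Rational(1, 2)))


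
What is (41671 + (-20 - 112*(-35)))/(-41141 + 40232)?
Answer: -45571/909 ≈ -50.133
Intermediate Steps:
(41671 + (-20 - 112*(-35)))/(-41141 + 40232) = (41671 + (-20 + 3920))/(-909) = (41671 + 3900)*(-1/909) = 45571*(-1/909) = -45571/909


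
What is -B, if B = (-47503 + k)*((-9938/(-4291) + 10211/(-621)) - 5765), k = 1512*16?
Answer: -358982472390398/2664711 ≈ -1.3472e+8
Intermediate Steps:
k = 24192
B = 358982472390398/2664711 (B = (-47503 + 24192)*((-9938/(-4291) + 10211/(-621)) - 5765) = -23311*((-9938*(-1/4291) + 10211*(-1/621)) - 5765) = -23311*((9938/4291 - 10211/621) - 5765) = -23311*(-37643903/2664711 - 5765) = -23311*(-15399702818/2664711) = 358982472390398/2664711 ≈ 1.3472e+8)
-B = -1*358982472390398/2664711 = -358982472390398/2664711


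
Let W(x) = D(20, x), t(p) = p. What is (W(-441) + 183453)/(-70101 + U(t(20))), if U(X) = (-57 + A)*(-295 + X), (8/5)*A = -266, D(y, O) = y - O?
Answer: -735656/34829 ≈ -21.122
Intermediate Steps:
W(x) = 20 - x
A = -665/4 (A = (5/8)*(-266) = -665/4 ≈ -166.25)
U(X) = 263435/4 - 893*X/4 (U(X) = (-57 - 665/4)*(-295 + X) = -893*(-295 + X)/4 = 263435/4 - 893*X/4)
(W(-441) + 183453)/(-70101 + U(t(20))) = ((20 - 1*(-441)) + 183453)/(-70101 + (263435/4 - 893/4*20)) = ((20 + 441) + 183453)/(-70101 + (263435/4 - 4465)) = (461 + 183453)/(-70101 + 245575/4) = 183914/(-34829/4) = 183914*(-4/34829) = -735656/34829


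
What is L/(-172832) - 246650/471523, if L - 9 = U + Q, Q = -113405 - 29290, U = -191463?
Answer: 114929926127/81494263136 ≈ 1.4103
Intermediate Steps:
Q = -142695
L = -334149 (L = 9 + (-191463 - 142695) = 9 - 334158 = -334149)
L/(-172832) - 246650/471523 = -334149/(-172832) - 246650/471523 = -334149*(-1/172832) - 246650*1/471523 = 334149/172832 - 246650/471523 = 114929926127/81494263136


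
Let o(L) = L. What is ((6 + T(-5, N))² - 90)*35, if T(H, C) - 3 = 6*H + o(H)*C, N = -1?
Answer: 5810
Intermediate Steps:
T(H, C) = 3 + 6*H + C*H (T(H, C) = 3 + (6*H + H*C) = 3 + (6*H + C*H) = 3 + 6*H + C*H)
((6 + T(-5, N))² - 90)*35 = ((6 + (3 + 6*(-5) - 1*(-5)))² - 90)*35 = ((6 + (3 - 30 + 5))² - 90)*35 = ((6 - 22)² - 90)*35 = ((-16)² - 90)*35 = (256 - 90)*35 = 166*35 = 5810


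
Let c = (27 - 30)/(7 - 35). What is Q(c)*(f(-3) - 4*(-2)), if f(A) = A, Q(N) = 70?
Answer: 350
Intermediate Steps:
c = 3/28 (c = -3/(-28) = -3*(-1/28) = 3/28 ≈ 0.10714)
Q(c)*(f(-3) - 4*(-2)) = 70*(-3 - 4*(-2)) = 70*(-3 + 8) = 70*5 = 350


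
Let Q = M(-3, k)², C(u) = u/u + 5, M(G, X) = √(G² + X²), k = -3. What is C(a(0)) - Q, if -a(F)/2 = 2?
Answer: -12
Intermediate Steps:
a(F) = -4 (a(F) = -2*2 = -4)
C(u) = 6 (C(u) = 1 + 5 = 6)
Q = 18 (Q = (√((-3)² + (-3)²))² = (√(9 + 9))² = (√18)² = (3*√2)² = 18)
C(a(0)) - Q = 6 - 1*18 = 6 - 18 = -12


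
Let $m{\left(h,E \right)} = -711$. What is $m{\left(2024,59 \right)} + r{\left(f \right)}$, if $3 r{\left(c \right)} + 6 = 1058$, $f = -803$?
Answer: $- \frac{1081}{3} \approx -360.33$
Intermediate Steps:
$r{\left(c \right)} = \frac{1052}{3}$ ($r{\left(c \right)} = -2 + \frac{1}{3} \cdot 1058 = -2 + \frac{1058}{3} = \frac{1052}{3}$)
$m{\left(2024,59 \right)} + r{\left(f \right)} = -711 + \frac{1052}{3} = - \frac{1081}{3}$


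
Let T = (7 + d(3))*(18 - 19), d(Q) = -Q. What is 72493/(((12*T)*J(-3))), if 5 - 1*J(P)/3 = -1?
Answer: -72493/864 ≈ -83.904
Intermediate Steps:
J(P) = 18 (J(P) = 15 - 3*(-1) = 15 + 3 = 18)
T = -4 (T = (7 - 1*3)*(18 - 19) = (7 - 3)*(-1) = 4*(-1) = -4)
72493/(((12*T)*J(-3))) = 72493/(((12*(-4))*18)) = 72493/((-48*18)) = 72493/(-864) = 72493*(-1/864) = -72493/864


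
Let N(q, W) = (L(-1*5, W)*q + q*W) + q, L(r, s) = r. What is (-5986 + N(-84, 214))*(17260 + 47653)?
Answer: -1533634538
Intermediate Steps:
N(q, W) = -4*q + W*q (N(q, W) = ((-1*5)*q + q*W) + q = (-5*q + W*q) + q = -4*q + W*q)
(-5986 + N(-84, 214))*(17260 + 47653) = (-5986 - 84*(-4 + 214))*(17260 + 47653) = (-5986 - 84*210)*64913 = (-5986 - 17640)*64913 = -23626*64913 = -1533634538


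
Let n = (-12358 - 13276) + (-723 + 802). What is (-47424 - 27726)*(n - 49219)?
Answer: 5619266100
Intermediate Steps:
n = -25555 (n = -25634 + 79 = -25555)
(-47424 - 27726)*(n - 49219) = (-47424 - 27726)*(-25555 - 49219) = -75150*(-74774) = 5619266100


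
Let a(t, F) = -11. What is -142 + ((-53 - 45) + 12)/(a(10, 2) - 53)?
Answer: -4501/32 ≈ -140.66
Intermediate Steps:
-142 + ((-53 - 45) + 12)/(a(10, 2) - 53) = -142 + ((-53 - 45) + 12)/(-11 - 53) = -142 + (-98 + 12)/(-64) = -142 - 86*(-1/64) = -142 + 43/32 = -4501/32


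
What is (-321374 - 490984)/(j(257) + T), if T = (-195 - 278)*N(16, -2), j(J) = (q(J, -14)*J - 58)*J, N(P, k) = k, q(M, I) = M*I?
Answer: 406179/118829131 ≈ 0.0034182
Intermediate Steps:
q(M, I) = I*M
j(J) = J*(-58 - 14*J²) (j(J) = ((-14*J)*J - 58)*J = (-14*J² - 58)*J = (-58 - 14*J²)*J = J*(-58 - 14*J²))
T = 946 (T = (-195 - 278)*(-2) = -473*(-2) = 946)
(-321374 - 490984)/(j(257) + T) = (-321374 - 490984)/((-58*257 - 14*257³) + 946) = -812358/((-14906 - 14*16974593) + 946) = -812358/((-14906 - 237644302) + 946) = -812358/(-237659208 + 946) = -812358/(-237658262) = -812358*(-1/237658262) = 406179/118829131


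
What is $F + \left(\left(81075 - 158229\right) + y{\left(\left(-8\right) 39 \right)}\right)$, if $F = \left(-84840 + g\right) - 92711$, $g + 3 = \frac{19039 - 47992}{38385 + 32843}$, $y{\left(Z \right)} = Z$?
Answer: $- \frac{18164593513}{71228} \approx -2.5502 \cdot 10^{5}$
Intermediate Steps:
$g = - \frac{242637}{71228}$ ($g = -3 + \frac{19039 - 47992}{38385 + 32843} = -3 - \frac{28953}{71228} = - \frac{242637}{71228} \approx -3.4065$)
$F = - \frac{12646845265}{71228}$ ($F = \left(-84840 - \frac{242637}{71228}\right) - 92711 = - \frac{6043226157}{71228} - 92711 = - \frac{12646845265}{71228} \approx -1.7755 \cdot 10^{5}$)
$F + \left(\left(81075 - 158229\right) + y{\left(\left(-8\right) 39 \right)}\right) = - \frac{12646845265}{71228} + \left(\left(81075 - 158229\right) - 312\right) = - \frac{12646845265}{71228} - 77466 = - \frac{18164593513}{71228}$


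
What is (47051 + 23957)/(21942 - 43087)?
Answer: -71008/21145 ≈ -3.3581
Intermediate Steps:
(47051 + 23957)/(21942 - 43087) = 71008/(-21145) = 71008*(-1/21145) = -71008/21145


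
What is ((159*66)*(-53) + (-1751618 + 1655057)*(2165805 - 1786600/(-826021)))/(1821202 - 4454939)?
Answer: 172748300707853127/2175522070477 ≈ 79406.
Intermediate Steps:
((159*66)*(-53) + (-1751618 + 1655057)*(2165805 - 1786600/(-826021)))/(1821202 - 4454939) = (10494*(-53) - 96561*(2165805 - 1786600*(-1/826021)))/(-2633737) = (-556182 - 96561*(2165805 + 1786600/826021))*(-1/2633737) = (-556182 - 96561*1789002198505/826021)*(-1/2633737) = (-556182 - 172747841289841305/826021)*(-1/2633737) = -172748300707853127/826021*(-1/2633737) = 172748300707853127/2175522070477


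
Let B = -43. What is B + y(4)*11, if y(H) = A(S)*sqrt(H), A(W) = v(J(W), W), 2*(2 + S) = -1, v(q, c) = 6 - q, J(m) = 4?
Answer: 1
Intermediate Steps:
S = -5/2 (S = -2 + (1/2)*(-1) = -2 - 1/2 = -5/2 ≈ -2.5000)
A(W) = 2 (A(W) = 6 - 1*4 = 6 - 4 = 2)
y(H) = 2*sqrt(H)
B + y(4)*11 = -43 + (2*sqrt(4))*11 = -43 + (2*2)*11 = -43 + 4*11 = -43 + 44 = 1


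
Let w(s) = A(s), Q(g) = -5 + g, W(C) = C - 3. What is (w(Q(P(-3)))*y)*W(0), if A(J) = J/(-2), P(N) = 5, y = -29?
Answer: 0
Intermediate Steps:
W(C) = -3 + C
A(J) = -J/2 (A(J) = J*(-½) = -J/2)
w(s) = -s/2
(w(Q(P(-3)))*y)*W(0) = (-(-5 + 5)/2*(-29))*(-3 + 0) = (-½*0*(-29))*(-3) = (0*(-29))*(-3) = 0*(-3) = 0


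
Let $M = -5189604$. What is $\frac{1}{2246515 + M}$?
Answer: $- \frac{1}{2943089} \approx -3.3978 \cdot 10^{-7}$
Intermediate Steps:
$\frac{1}{2246515 + M} = \frac{1}{2246515 - 5189604} = \frac{1}{-2943089} = - \frac{1}{2943089}$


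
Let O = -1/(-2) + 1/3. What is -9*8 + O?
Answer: -427/6 ≈ -71.167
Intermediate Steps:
O = 5/6 (O = -1*(-1/2) + 1*(1/3) = 1/2 + 1/3 = 5/6 ≈ 0.83333)
-9*8 + O = -9*8 + 5/6 = -72 + 5/6 = -427/6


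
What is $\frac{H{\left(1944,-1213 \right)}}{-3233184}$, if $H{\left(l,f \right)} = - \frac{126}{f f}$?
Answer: $\frac{21}{792867784816} \approx 2.6486 \cdot 10^{-11}$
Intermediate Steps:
$H{\left(l,f \right)} = - \frac{126}{f^{2}}$
$\frac{H{\left(1944,-1213 \right)}}{-3233184} = \frac{\left(-126\right) \frac{1}{1471369}}{-3233184} = \left(-126\right) \frac{1}{1471369} \left(- \frac{1}{3233184}\right) = \left(- \frac{126}{1471369}\right) \left(- \frac{1}{3233184}\right) = \frac{21}{792867784816}$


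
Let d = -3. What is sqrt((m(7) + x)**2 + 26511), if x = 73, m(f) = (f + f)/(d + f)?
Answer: sqrt(129453)/2 ≈ 179.90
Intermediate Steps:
m(f) = 2*f/(-3 + f) (m(f) = (f + f)/(-3 + f) = (2*f)/(-3 + f) = 2*f/(-3 + f))
sqrt((m(7) + x)**2 + 26511) = sqrt((2*7/(-3 + 7) + 73)**2 + 26511) = sqrt((2*7/4 + 73)**2 + 26511) = sqrt((2*7*(1/4) + 73)**2 + 26511) = sqrt((7/2 + 73)**2 + 26511) = sqrt((153/2)**2 + 26511) = sqrt(23409/4 + 26511) = sqrt(129453/4) = sqrt(129453)/2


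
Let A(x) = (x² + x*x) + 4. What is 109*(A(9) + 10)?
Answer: 19184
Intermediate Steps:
A(x) = 4 + 2*x² (A(x) = (x² + x²) + 4 = 2*x² + 4 = 4 + 2*x²)
109*(A(9) + 10) = 109*((4 + 2*9²) + 10) = 109*((4 + 2*81) + 10) = 109*((4 + 162) + 10) = 109*(166 + 10) = 109*176 = 19184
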